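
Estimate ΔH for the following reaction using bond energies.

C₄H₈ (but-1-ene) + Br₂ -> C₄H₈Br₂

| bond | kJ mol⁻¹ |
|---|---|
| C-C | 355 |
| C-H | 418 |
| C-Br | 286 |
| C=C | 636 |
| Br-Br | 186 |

ΔH ≈ −105 kJ

Bonds broken (reactants):
  Br-Br: 1 × 186 = 186
  C-C: 2 × 355 = 710
  C-H: 8 × 418 = 3344
  C=C: 1 × 636 = 636
  Σ(broken) = 4876 kJ
Bonds formed (products):
  C-Br: 2 × 286 = 572
  C-C: 3 × 355 = 1065
  C-H: 8 × 418 = 3344
  Σ(formed) = 4981 kJ
ΔH = Σ(broken) − Σ(formed) = 4876 − 4981 = −105 kJ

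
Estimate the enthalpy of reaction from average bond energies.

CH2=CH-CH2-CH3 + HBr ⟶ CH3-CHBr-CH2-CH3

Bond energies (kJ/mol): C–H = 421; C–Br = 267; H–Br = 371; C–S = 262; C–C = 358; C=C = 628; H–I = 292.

Bonds broken (reactants):
  C–C: 2 × 358 = 716
  C–H: 8 × 421 = 3368
  C=C: 1 × 628 = 628
  H–Br: 1 × 371 = 371
  Σ(broken) = 5083 kJ
Bonds formed (products):
  C–Br: 1 × 267 = 267
  C–C: 3 × 358 = 1074
  C–H: 9 × 421 = 3789
  Σ(formed) = 5130 kJ
ΔH = Σ(broken) − Σ(formed) = 5083 − 5130 = −47 kJ

ΔH ≈ −47 kJ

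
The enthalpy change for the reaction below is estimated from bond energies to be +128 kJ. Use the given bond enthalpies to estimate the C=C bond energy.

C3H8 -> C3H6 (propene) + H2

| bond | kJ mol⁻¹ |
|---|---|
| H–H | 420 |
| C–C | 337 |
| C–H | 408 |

D(C=C) ≈ 605 kJ/mol

Let D be the C=C bond energy.
Σ(broken) = 2×337 + 8×408 = 3938
Σ(formed) = 1×337 + 6×408 + 1×D + 1×420 = 3205 + D
ΔH = Σ(broken) − Σ(formed) = (3938) − (3205 + D) = +733 − D
Setting this equal to +128 kJ gives D = 605 kJ/mol.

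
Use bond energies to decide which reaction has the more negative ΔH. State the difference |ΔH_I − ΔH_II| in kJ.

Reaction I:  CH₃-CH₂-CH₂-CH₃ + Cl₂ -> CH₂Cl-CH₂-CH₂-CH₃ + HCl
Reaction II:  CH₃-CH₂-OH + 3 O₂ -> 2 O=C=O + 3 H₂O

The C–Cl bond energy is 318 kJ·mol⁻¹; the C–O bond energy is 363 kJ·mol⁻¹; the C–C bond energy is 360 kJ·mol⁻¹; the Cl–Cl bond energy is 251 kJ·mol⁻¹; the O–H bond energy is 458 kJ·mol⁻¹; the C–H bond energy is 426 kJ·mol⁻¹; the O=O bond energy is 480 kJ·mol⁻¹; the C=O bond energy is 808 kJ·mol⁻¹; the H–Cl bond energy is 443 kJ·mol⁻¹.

Reaction I:
  Bonds broken (reactants):
    C–C: 3 × 360 = 1080
    C–H: 10 × 426 = 4260
    Cl–Cl: 1 × 251 = 251
    Σ(broken) = 5591 kJ
  Bonds formed (products):
    C–C: 3 × 360 = 1080
    C–Cl: 1 × 318 = 318
    C–H: 9 × 426 = 3834
    H–Cl: 1 × 443 = 443
    Σ(formed) = 5675 kJ
  ΔH_I = 5591 − 5675 = −84 kJ
Reaction II:
  Bonds broken (reactants):
    C–C: 1 × 360 = 360
    C–H: 5 × 426 = 2130
    C–O: 1 × 363 = 363
    O–H: 1 × 458 = 458
    O=O: 3 × 480 = 1440
    Σ(broken) = 4751 kJ
  Bonds formed (products):
    C=O: 4 × 808 = 3232
    O–H: 6 × 458 = 2748
    Σ(formed) = 5980 kJ
  ΔH_II = 4751 − 5980 = −1229 kJ
ΔH_I − ΔH_II = +1145 kJ, so reaction II has the more negative ΔH; |ΔH_I − ΔH_II| = 1145 kJ.

Reaction II, by 1145 kJ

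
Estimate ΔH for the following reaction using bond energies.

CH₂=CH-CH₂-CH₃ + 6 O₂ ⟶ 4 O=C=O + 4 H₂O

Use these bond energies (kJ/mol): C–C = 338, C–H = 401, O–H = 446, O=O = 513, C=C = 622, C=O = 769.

ΔH ≈ −2136 kJ

Bonds broken (reactants):
  C–C: 2 × 338 = 676
  C–H: 8 × 401 = 3208
  C=C: 1 × 622 = 622
  O=O: 6 × 513 = 3078
  Σ(broken) = 7584 kJ
Bonds formed (products):
  C=O: 8 × 769 = 6152
  O–H: 8 × 446 = 3568
  Σ(formed) = 9720 kJ
ΔH = Σ(broken) − Σ(formed) = 7584 − 9720 = −2136 kJ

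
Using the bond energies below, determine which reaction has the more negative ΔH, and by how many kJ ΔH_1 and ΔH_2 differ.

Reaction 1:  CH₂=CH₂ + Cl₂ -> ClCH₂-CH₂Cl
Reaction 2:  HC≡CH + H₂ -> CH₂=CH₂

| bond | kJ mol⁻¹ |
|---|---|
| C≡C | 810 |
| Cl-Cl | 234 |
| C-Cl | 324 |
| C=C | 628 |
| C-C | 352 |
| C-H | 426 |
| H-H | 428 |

Reaction 1:
  Bonds broken (reactants):
    C-H: 4 × 426 = 1704
    C=C: 1 × 628 = 628
    Cl-Cl: 1 × 234 = 234
    Σ(broken) = 2566 kJ
  Bonds formed (products):
    C-C: 1 × 352 = 352
    C-Cl: 2 × 324 = 648
    C-H: 4 × 426 = 1704
    Σ(formed) = 2704 kJ
  ΔH_1 = 2566 − 2704 = −138 kJ
Reaction 2:
  Bonds broken (reactants):
    C≡C: 1 × 810 = 810
    C-H: 2 × 426 = 852
    H-H: 1 × 428 = 428
    Σ(broken) = 2090 kJ
  Bonds formed (products):
    C-H: 4 × 426 = 1704
    C=C: 1 × 628 = 628
    Σ(formed) = 2332 kJ
  ΔH_2 = 2090 − 2332 = −242 kJ
ΔH_1 − ΔH_2 = +104 kJ, so reaction 2 has the more negative ΔH; |ΔH_1 − ΔH_2| = 104 kJ.

Reaction 2, by 104 kJ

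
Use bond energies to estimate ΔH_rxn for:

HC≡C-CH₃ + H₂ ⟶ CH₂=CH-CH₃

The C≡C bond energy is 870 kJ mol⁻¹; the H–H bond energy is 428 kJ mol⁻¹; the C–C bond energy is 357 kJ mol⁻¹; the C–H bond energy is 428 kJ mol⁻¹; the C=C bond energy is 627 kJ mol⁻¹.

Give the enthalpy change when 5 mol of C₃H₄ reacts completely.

ΔH = −925 kJ

Bonds broken (reactants):
  C≡C: 1 × 870 = 870
  C–C: 1 × 357 = 357
  C–H: 4 × 428 = 1712
  H–H: 1 × 428 = 428
  Σ(broken) = 3367 kJ
Bonds formed (products):
  C–C: 1 × 357 = 357
  C–H: 6 × 428 = 2568
  C=C: 1 × 627 = 627
  Σ(formed) = 3552 kJ
ΔH = Σ(broken) − Σ(formed) = 3367 − 3552 = −185 kJ
For 5× the reaction as written: 5 × (−185) = −925 kJ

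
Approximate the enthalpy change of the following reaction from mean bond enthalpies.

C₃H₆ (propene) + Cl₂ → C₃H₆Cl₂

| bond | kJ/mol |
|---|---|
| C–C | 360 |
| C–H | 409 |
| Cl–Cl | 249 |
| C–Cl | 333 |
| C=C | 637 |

Bonds broken (reactants):
  C–C: 1 × 360 = 360
  C–H: 6 × 409 = 2454
  C=C: 1 × 637 = 637
  Cl–Cl: 1 × 249 = 249
  Σ(broken) = 3700 kJ
Bonds formed (products):
  C–C: 2 × 360 = 720
  C–Cl: 2 × 333 = 666
  C–H: 6 × 409 = 2454
  Σ(formed) = 3840 kJ
ΔH = Σ(broken) − Σ(formed) = 3700 − 3840 = −140 kJ

ΔH ≈ −140 kJ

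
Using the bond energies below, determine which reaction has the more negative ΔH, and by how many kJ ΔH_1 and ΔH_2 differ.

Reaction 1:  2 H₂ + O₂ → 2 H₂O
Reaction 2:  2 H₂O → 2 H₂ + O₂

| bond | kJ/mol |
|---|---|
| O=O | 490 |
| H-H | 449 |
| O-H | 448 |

Reaction 1, by 808 kJ

Reaction 1:
  Bonds broken (reactants):
    H-H: 2 × 449 = 898
    O=O: 1 × 490 = 490
    Σ(broken) = 1388 kJ
  Bonds formed (products):
    O-H: 4 × 448 = 1792
    Σ(formed) = 1792 kJ
  ΔH_1 = 1388 − 1792 = −404 kJ
Reaction 2:
  Bonds broken (reactants):
    O-H: 4 × 448 = 1792
    Σ(broken) = 1792 kJ
  Bonds formed (products):
    H-H: 2 × 449 = 898
    O=O: 1 × 490 = 490
    Σ(formed) = 1388 kJ
  ΔH_2 = 1792 − 1388 = +404 kJ
ΔH_1 − ΔH_2 = −808 kJ, so reaction 1 has the more negative ΔH; |ΔH_1 − ΔH_2| = 808 kJ.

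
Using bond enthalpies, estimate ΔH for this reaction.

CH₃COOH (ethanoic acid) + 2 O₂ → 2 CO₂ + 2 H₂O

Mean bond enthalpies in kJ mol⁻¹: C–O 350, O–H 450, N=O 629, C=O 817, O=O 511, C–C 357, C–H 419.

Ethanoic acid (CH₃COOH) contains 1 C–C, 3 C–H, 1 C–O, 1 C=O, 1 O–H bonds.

Bonds broken (reactants):
  C–C: 1 × 357 = 357
  C–H: 3 × 419 = 1257
  C–O: 1 × 350 = 350
  C=O: 1 × 817 = 817
  O–H: 1 × 450 = 450
  O=O: 2 × 511 = 1022
  Σ(broken) = 4253 kJ
Bonds formed (products):
  C=O: 4 × 817 = 3268
  O–H: 4 × 450 = 1800
  Σ(formed) = 5068 kJ
ΔH = Σ(broken) − Σ(formed) = 4253 − 5068 = −815 kJ

ΔH ≈ −815 kJ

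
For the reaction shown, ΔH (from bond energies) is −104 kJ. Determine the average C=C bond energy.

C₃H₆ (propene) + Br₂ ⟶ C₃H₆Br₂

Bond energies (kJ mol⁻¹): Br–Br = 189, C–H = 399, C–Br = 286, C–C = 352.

D(C=C) ≈ 631 kJ/mol

Let D be the C=C bond energy.
Σ(broken) = 1×189 + 1×352 + 6×399 + 1×D = 2935 + D
Σ(formed) = 2×286 + 2×352 + 6×399 = 3670
ΔH = Σ(broken) − Σ(formed) = (2935 + D) − (3670) = −735 + D
Setting this equal to −104 kJ gives D = 631 kJ/mol.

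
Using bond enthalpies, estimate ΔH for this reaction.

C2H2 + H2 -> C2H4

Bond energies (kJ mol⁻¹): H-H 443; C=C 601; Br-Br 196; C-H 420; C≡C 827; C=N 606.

Bonds broken (reactants):
  C≡C: 1 × 827 = 827
  C-H: 2 × 420 = 840
  H-H: 1 × 443 = 443
  Σ(broken) = 2110 kJ
Bonds formed (products):
  C-H: 4 × 420 = 1680
  C=C: 1 × 601 = 601
  Σ(formed) = 2281 kJ
ΔH = Σ(broken) − Σ(formed) = 2110 − 2281 = −171 kJ

ΔH ≈ −171 kJ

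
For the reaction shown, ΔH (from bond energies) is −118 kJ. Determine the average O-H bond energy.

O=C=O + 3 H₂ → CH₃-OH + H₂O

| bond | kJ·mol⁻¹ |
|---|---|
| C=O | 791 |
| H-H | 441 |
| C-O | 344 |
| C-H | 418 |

Let D be the O-H bond energy.
Σ(broken) = 2×791 + 3×441 = 2905
Σ(formed) = 3×418 + 1×344 + 3×D = 1598 + 3D
ΔH = Σ(broken) − Σ(formed) = (2905) − (1598 + 3D) = +1307 − 3D
Setting this equal to −118 kJ gives 3D = 1425, so D = 475 kJ/mol.

D(O-H) ≈ 475 kJ/mol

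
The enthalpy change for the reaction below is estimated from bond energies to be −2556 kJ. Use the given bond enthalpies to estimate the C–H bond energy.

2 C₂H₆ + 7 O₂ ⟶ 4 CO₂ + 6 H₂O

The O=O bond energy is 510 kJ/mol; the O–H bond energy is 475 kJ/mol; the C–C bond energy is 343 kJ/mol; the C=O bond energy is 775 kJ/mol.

Let D be the C–H bond energy.
Σ(broken) = 2×343 + 12×D + 7×510 = 4256 + 12D
Σ(formed) = 8×775 + 12×475 = 11900
ΔH = Σ(broken) − Σ(formed) = (4256 + 12D) − (11900) = −7644 + 12D
Setting this equal to −2556 kJ gives 12D = 5088, so D = 424 kJ/mol.

D(C–H) ≈ 424 kJ/mol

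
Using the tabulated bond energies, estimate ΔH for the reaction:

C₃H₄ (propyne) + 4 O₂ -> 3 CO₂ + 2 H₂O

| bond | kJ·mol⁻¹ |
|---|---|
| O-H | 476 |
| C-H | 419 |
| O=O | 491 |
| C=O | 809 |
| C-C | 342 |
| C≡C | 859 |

ΔH ≈ −1917 kJ

Bonds broken (reactants):
  C≡C: 1 × 859 = 859
  C-C: 1 × 342 = 342
  C-H: 4 × 419 = 1676
  O=O: 4 × 491 = 1964
  Σ(broken) = 4841 kJ
Bonds formed (products):
  C=O: 6 × 809 = 4854
  O-H: 4 × 476 = 1904
  Σ(formed) = 6758 kJ
ΔH = Σ(broken) − Σ(formed) = 4841 − 6758 = −1917 kJ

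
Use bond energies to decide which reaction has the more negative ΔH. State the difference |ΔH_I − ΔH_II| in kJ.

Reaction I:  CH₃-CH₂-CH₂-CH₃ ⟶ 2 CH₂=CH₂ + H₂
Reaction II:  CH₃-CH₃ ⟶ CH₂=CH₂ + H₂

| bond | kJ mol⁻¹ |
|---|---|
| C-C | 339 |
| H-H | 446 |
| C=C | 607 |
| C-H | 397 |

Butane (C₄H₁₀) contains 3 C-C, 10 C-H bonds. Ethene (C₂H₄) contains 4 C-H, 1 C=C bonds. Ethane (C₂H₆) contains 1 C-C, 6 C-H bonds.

Reaction II, by 71 kJ

Reaction I:
  Bonds broken (reactants):
    C-C: 3 × 339 = 1017
    C-H: 10 × 397 = 3970
    Σ(broken) = 4987 kJ
  Bonds formed (products):
    C-H: 8 × 397 = 3176
    C=C: 2 × 607 = 1214
    H-H: 1 × 446 = 446
    Σ(formed) = 4836 kJ
  ΔH_I = 4987 − 4836 = +151 kJ
Reaction II:
  Bonds broken (reactants):
    C-C: 1 × 339 = 339
    C-H: 6 × 397 = 2382
    Σ(broken) = 2721 kJ
  Bonds formed (products):
    C-H: 4 × 397 = 1588
    C=C: 1 × 607 = 607
    H-H: 1 × 446 = 446
    Σ(formed) = 2641 kJ
  ΔH_II = 2721 − 2641 = +80 kJ
ΔH_I − ΔH_II = +71 kJ, so reaction II has the more negative ΔH; |ΔH_I − ΔH_II| = 71 kJ.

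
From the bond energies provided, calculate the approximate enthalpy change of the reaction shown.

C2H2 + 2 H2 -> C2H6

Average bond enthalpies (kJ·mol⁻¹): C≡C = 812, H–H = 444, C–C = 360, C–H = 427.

Bonds broken (reactants):
  C≡C: 1 × 812 = 812
  C–H: 2 × 427 = 854
  H–H: 2 × 444 = 888
  Σ(broken) = 2554 kJ
Bonds formed (products):
  C–C: 1 × 360 = 360
  C–H: 6 × 427 = 2562
  Σ(formed) = 2922 kJ
ΔH = Σ(broken) − Σ(formed) = 2554 − 2922 = −368 kJ

ΔH ≈ −368 kJ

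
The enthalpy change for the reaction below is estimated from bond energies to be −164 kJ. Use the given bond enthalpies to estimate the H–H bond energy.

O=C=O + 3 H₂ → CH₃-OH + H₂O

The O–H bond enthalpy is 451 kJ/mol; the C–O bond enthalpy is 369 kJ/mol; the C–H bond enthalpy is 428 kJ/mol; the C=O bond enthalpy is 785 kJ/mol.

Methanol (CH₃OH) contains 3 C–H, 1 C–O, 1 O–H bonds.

Let D be the H–H bond energy.
Σ(broken) = 2×785 + 3×D = 1570 + 3D
Σ(formed) = 3×428 + 1×369 + 3×451 = 3006
ΔH = Σ(broken) − Σ(formed) = (1570 + 3D) − (3006) = −1436 + 3D
Setting this equal to −164 kJ gives 3D = 1272, so D = 424 kJ/mol.

D(H–H) ≈ 424 kJ/mol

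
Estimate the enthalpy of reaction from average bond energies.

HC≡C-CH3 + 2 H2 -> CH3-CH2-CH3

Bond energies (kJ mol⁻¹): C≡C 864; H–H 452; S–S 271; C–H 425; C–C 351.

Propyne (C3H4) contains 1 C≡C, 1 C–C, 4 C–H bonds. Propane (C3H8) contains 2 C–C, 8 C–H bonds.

Bonds broken (reactants):
  C≡C: 1 × 864 = 864
  C–C: 1 × 351 = 351
  C–H: 4 × 425 = 1700
  H–H: 2 × 452 = 904
  Σ(broken) = 3819 kJ
Bonds formed (products):
  C–C: 2 × 351 = 702
  C–H: 8 × 425 = 3400
  Σ(formed) = 4102 kJ
ΔH = Σ(broken) − Σ(formed) = 3819 − 4102 = −283 kJ

ΔH ≈ −283 kJ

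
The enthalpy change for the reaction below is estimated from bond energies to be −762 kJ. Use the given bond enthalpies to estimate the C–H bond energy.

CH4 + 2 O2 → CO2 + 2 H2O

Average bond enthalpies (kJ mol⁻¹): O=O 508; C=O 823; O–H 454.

D(C–H) ≈ 421 kJ/mol

Let D be the C–H bond energy.
Σ(broken) = 4×D + 2×508 = 1016 + 4D
Σ(formed) = 2×823 + 4×454 = 3462
ΔH = Σ(broken) − Σ(formed) = (1016 + 4D) − (3462) = −2446 + 4D
Setting this equal to −762 kJ gives 4D = 1684, so D = 421 kJ/mol.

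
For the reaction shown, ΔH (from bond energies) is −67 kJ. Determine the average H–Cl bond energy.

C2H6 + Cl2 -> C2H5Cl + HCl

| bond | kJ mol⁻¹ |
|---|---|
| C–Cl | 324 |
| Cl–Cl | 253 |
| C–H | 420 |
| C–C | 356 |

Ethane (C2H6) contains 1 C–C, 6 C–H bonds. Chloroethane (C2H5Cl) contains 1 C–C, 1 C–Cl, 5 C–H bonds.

Let D be the H–Cl bond energy.
Σ(broken) = 1×356 + 6×420 + 1×253 = 3129
Σ(formed) = 1×356 + 1×324 + 5×420 + 1×D = 2780 + D
ΔH = Σ(broken) − Σ(formed) = (3129) − (2780 + D) = +349 − D
Setting this equal to −67 kJ gives D = 416 kJ/mol.

D(H–Cl) ≈ 416 kJ/mol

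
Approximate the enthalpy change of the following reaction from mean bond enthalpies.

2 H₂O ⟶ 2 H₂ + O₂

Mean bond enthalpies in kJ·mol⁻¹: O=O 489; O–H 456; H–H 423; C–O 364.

Bonds broken (reactants):
  O–H: 4 × 456 = 1824
  Σ(broken) = 1824 kJ
Bonds formed (products):
  H–H: 2 × 423 = 846
  O=O: 1 × 489 = 489
  Σ(formed) = 1335 kJ
ΔH = Σ(broken) − Σ(formed) = 1824 − 1335 = +489 kJ

ΔH ≈ +489 kJ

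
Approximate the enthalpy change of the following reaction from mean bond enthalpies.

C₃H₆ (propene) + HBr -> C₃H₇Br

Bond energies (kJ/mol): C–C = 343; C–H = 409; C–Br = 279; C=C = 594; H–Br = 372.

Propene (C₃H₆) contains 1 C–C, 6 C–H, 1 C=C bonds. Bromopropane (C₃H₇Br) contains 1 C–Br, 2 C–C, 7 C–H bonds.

ΔH ≈ −65 kJ

Bonds broken (reactants):
  C–C: 1 × 343 = 343
  C–H: 6 × 409 = 2454
  C=C: 1 × 594 = 594
  H–Br: 1 × 372 = 372
  Σ(broken) = 3763 kJ
Bonds formed (products):
  C–Br: 1 × 279 = 279
  C–C: 2 × 343 = 686
  C–H: 7 × 409 = 2863
  Σ(formed) = 3828 kJ
ΔH = Σ(broken) − Σ(formed) = 3763 − 3828 = −65 kJ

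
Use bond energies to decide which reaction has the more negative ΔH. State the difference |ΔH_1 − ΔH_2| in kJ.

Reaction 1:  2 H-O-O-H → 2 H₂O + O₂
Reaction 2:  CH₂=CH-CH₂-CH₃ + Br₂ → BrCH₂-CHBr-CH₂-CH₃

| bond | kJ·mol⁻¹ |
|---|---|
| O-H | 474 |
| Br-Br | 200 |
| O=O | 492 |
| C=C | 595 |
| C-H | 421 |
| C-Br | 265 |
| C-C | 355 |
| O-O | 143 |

Reaction 1:
  Bonds broken (reactants):
    O-H: 4 × 474 = 1896
    O-O: 2 × 143 = 286
    Σ(broken) = 2182 kJ
  Bonds formed (products):
    O-H: 4 × 474 = 1896
    O=O: 1 × 492 = 492
    Σ(formed) = 2388 kJ
  ΔH_1 = 2182 − 2388 = −206 kJ
Reaction 2:
  Bonds broken (reactants):
    Br-Br: 1 × 200 = 200
    C-C: 2 × 355 = 710
    C-H: 8 × 421 = 3368
    C=C: 1 × 595 = 595
    Σ(broken) = 4873 kJ
  Bonds formed (products):
    C-Br: 2 × 265 = 530
    C-C: 3 × 355 = 1065
    C-H: 8 × 421 = 3368
    Σ(formed) = 4963 kJ
  ΔH_2 = 4873 − 4963 = −90 kJ
ΔH_1 − ΔH_2 = −116 kJ, so reaction 1 has the more negative ΔH; |ΔH_1 − ΔH_2| = 116 kJ.

Reaction 1, by 116 kJ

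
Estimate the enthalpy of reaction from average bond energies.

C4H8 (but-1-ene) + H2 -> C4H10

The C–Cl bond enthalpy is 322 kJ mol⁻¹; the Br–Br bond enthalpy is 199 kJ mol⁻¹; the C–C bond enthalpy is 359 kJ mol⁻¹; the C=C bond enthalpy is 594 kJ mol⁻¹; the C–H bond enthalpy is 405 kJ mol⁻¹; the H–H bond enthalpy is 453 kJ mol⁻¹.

Bonds broken (reactants):
  C–C: 2 × 359 = 718
  C–H: 8 × 405 = 3240
  C=C: 1 × 594 = 594
  H–H: 1 × 453 = 453
  Σ(broken) = 5005 kJ
Bonds formed (products):
  C–C: 3 × 359 = 1077
  C–H: 10 × 405 = 4050
  Σ(formed) = 5127 kJ
ΔH = Σ(broken) − Σ(formed) = 5005 − 5127 = −122 kJ

ΔH ≈ −122 kJ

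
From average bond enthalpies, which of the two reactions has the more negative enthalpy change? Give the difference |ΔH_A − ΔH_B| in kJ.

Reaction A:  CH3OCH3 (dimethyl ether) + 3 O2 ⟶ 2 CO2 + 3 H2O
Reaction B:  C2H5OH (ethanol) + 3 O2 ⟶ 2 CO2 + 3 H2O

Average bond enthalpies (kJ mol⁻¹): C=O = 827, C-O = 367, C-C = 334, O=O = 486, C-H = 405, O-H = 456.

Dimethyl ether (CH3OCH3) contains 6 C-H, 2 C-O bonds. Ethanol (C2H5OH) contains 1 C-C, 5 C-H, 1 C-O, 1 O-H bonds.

Reaction A:
  Bonds broken (reactants):
    C-H: 6 × 405 = 2430
    C-O: 2 × 367 = 734
    O=O: 3 × 486 = 1458
    Σ(broken) = 4622 kJ
  Bonds formed (products):
    C=O: 4 × 827 = 3308
    O-H: 6 × 456 = 2736
    Σ(formed) = 6044 kJ
  ΔH_A = 4622 − 6044 = −1422 kJ
Reaction B:
  Bonds broken (reactants):
    C-C: 1 × 334 = 334
    C-H: 5 × 405 = 2025
    C-O: 1 × 367 = 367
    O-H: 1 × 456 = 456
    O=O: 3 × 486 = 1458
    Σ(broken) = 4640 kJ
  Bonds formed (products):
    C=O: 4 × 827 = 3308
    O-H: 6 × 456 = 2736
    Σ(formed) = 6044 kJ
  ΔH_B = 4640 − 6044 = −1404 kJ
ΔH_A − ΔH_B = −18 kJ, so reaction A has the more negative ΔH; |ΔH_A − ΔH_B| = 18 kJ.

Reaction A, by 18 kJ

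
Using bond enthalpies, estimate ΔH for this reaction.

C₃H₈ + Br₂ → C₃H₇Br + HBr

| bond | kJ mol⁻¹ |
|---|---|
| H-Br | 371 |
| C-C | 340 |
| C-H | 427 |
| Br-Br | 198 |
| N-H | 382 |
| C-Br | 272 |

ΔH ≈ −18 kJ

Bonds broken (reactants):
  Br-Br: 1 × 198 = 198
  C-C: 2 × 340 = 680
  C-H: 8 × 427 = 3416
  Σ(broken) = 4294 kJ
Bonds formed (products):
  C-Br: 1 × 272 = 272
  C-C: 2 × 340 = 680
  C-H: 7 × 427 = 2989
  H-Br: 1 × 371 = 371
  Σ(formed) = 4312 kJ
ΔH = Σ(broken) − Σ(formed) = 4294 − 4312 = −18 kJ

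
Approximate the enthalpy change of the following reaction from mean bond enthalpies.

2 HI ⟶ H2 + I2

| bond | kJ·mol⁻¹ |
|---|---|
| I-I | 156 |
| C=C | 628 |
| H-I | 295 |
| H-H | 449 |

ΔH ≈ −15 kJ

Bonds broken (reactants):
  H-I: 2 × 295 = 590
  Σ(broken) = 590 kJ
Bonds formed (products):
  H-H: 1 × 449 = 449
  I-I: 1 × 156 = 156
  Σ(formed) = 605 kJ
ΔH = Σ(broken) − Σ(formed) = 590 − 605 = −15 kJ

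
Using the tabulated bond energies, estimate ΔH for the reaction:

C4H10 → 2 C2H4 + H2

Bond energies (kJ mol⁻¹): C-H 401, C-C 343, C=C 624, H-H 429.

ΔH ≈ +154 kJ

Bonds broken (reactants):
  C-C: 3 × 343 = 1029
  C-H: 10 × 401 = 4010
  Σ(broken) = 5039 kJ
Bonds formed (products):
  C-H: 8 × 401 = 3208
  C=C: 2 × 624 = 1248
  H-H: 1 × 429 = 429
  Σ(formed) = 4885 kJ
ΔH = Σ(broken) − Σ(formed) = 5039 − 4885 = +154 kJ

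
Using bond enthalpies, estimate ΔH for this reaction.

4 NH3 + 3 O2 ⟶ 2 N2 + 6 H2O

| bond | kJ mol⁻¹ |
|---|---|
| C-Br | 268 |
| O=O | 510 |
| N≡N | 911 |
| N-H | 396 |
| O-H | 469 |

ΔH ≈ −1168 kJ

Bonds broken (reactants):
  N-H: 12 × 396 = 4752
  O=O: 3 × 510 = 1530
  Σ(broken) = 6282 kJ
Bonds formed (products):
  N≡N: 2 × 911 = 1822
  O-H: 12 × 469 = 5628
  Σ(formed) = 7450 kJ
ΔH = Σ(broken) − Σ(formed) = 6282 − 7450 = −1168 kJ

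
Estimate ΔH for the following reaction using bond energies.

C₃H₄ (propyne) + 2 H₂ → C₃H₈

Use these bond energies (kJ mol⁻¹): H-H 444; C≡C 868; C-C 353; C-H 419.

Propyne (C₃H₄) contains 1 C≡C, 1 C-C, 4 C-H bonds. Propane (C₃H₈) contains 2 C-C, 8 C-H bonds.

Bonds broken (reactants):
  C≡C: 1 × 868 = 868
  C-C: 1 × 353 = 353
  C-H: 4 × 419 = 1676
  H-H: 2 × 444 = 888
  Σ(broken) = 3785 kJ
Bonds formed (products):
  C-C: 2 × 353 = 706
  C-H: 8 × 419 = 3352
  Σ(formed) = 4058 kJ
ΔH = Σ(broken) − Σ(formed) = 3785 − 4058 = −273 kJ

ΔH ≈ −273 kJ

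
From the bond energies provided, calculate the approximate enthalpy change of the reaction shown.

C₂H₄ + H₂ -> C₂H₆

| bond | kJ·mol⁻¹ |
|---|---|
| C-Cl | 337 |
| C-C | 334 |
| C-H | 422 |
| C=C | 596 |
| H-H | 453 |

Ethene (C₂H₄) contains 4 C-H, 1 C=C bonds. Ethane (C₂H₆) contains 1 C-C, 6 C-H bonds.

ΔH ≈ −129 kJ

Bonds broken (reactants):
  C-H: 4 × 422 = 1688
  C=C: 1 × 596 = 596
  H-H: 1 × 453 = 453
  Σ(broken) = 2737 kJ
Bonds formed (products):
  C-C: 1 × 334 = 334
  C-H: 6 × 422 = 2532
  Σ(formed) = 2866 kJ
ΔH = Σ(broken) − Σ(formed) = 2737 − 2866 = −129 kJ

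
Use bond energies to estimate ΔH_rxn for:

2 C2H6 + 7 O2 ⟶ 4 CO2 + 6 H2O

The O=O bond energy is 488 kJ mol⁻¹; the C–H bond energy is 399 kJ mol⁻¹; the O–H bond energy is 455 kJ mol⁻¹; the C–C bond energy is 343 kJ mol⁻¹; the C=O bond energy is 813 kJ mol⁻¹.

Bonds broken (reactants):
  C–C: 2 × 343 = 686
  C–H: 12 × 399 = 4788
  O=O: 7 × 488 = 3416
  Σ(broken) = 8890 kJ
Bonds formed (products):
  C=O: 8 × 813 = 6504
  O–H: 12 × 455 = 5460
  Σ(formed) = 11964 kJ
ΔH = Σ(broken) − Σ(formed) = 8890 − 11964 = −3074 kJ

ΔH ≈ −3074 kJ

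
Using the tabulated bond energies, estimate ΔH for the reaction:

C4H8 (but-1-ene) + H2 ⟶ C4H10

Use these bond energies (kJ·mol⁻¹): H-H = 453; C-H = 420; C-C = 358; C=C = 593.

ΔH ≈ −152 kJ

Bonds broken (reactants):
  C-C: 2 × 358 = 716
  C-H: 8 × 420 = 3360
  C=C: 1 × 593 = 593
  H-H: 1 × 453 = 453
  Σ(broken) = 5122 kJ
Bonds formed (products):
  C-C: 3 × 358 = 1074
  C-H: 10 × 420 = 4200
  Σ(formed) = 5274 kJ
ΔH = Σ(broken) − Σ(formed) = 5122 − 5274 = −152 kJ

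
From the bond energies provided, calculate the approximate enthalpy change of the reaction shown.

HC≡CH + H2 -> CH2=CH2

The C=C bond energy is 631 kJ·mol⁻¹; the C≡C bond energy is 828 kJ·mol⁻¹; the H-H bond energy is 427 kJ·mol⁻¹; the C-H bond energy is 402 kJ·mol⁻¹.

Bonds broken (reactants):
  C≡C: 1 × 828 = 828
  C-H: 2 × 402 = 804
  H-H: 1 × 427 = 427
  Σ(broken) = 2059 kJ
Bonds formed (products):
  C-H: 4 × 402 = 1608
  C=C: 1 × 631 = 631
  Σ(formed) = 2239 kJ
ΔH = Σ(broken) − Σ(formed) = 2059 − 2239 = −180 kJ

ΔH ≈ −180 kJ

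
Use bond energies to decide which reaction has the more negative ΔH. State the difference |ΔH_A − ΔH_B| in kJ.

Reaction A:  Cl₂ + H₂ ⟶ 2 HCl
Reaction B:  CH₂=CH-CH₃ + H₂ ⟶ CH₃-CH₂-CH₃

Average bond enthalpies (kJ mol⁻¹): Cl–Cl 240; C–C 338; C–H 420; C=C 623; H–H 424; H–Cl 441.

Reaction A:
  Bonds broken (reactants):
    Cl–Cl: 1 × 240 = 240
    H–H: 1 × 424 = 424
    Σ(broken) = 664 kJ
  Bonds formed (products):
    H–Cl: 2 × 441 = 882
    Σ(formed) = 882 kJ
  ΔH_A = 664 − 882 = −218 kJ
Reaction B:
  Bonds broken (reactants):
    C–C: 1 × 338 = 338
    C–H: 6 × 420 = 2520
    C=C: 1 × 623 = 623
    H–H: 1 × 424 = 424
    Σ(broken) = 3905 kJ
  Bonds formed (products):
    C–C: 2 × 338 = 676
    C–H: 8 × 420 = 3360
    Σ(formed) = 4036 kJ
  ΔH_B = 3905 − 4036 = −131 kJ
ΔH_A − ΔH_B = −87 kJ, so reaction A has the more negative ΔH; |ΔH_A − ΔH_B| = 87 kJ.

Reaction A, by 87 kJ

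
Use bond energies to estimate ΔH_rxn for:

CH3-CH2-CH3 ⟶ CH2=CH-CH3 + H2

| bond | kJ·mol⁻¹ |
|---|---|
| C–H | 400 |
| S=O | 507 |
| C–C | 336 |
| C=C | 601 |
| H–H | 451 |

ΔH ≈ +84 kJ

Bonds broken (reactants):
  C–C: 2 × 336 = 672
  C–H: 8 × 400 = 3200
  Σ(broken) = 3872 kJ
Bonds formed (products):
  C–C: 1 × 336 = 336
  C–H: 6 × 400 = 2400
  C=C: 1 × 601 = 601
  H–H: 1 × 451 = 451
  Σ(formed) = 3788 kJ
ΔH = Σ(broken) − Σ(formed) = 3872 − 3788 = +84 kJ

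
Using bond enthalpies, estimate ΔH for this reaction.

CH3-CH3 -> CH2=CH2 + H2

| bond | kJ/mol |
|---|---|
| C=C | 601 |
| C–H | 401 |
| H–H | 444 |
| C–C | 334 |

ΔH ≈ +91 kJ

Bonds broken (reactants):
  C–C: 1 × 334 = 334
  C–H: 6 × 401 = 2406
  Σ(broken) = 2740 kJ
Bonds formed (products):
  C–H: 4 × 401 = 1604
  C=C: 1 × 601 = 601
  H–H: 1 × 444 = 444
  Σ(formed) = 2649 kJ
ΔH = Σ(broken) − Σ(formed) = 2740 − 2649 = +91 kJ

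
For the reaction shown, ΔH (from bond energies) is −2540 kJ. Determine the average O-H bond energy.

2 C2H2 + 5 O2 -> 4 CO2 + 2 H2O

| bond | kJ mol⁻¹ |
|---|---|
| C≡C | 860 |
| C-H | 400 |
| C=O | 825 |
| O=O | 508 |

Let D be the O-H bond energy.
Σ(broken) = 2×860 + 4×400 + 5×508 = 5860
Σ(formed) = 8×825 + 4×D = 6600 + 4D
ΔH = Σ(broken) − Σ(formed) = (5860) − (6600 + 4D) = −740 − 4D
Setting this equal to −2540 kJ gives 4D = 1800, so D = 450 kJ/mol.

D(O-H) ≈ 450 kJ/mol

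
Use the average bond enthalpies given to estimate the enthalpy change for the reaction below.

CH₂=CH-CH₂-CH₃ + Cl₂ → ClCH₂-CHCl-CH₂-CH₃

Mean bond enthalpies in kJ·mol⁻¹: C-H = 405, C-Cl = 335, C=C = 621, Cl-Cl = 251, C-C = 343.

Bonds broken (reactants):
  C-C: 2 × 343 = 686
  C-H: 8 × 405 = 3240
  C=C: 1 × 621 = 621
  Cl-Cl: 1 × 251 = 251
  Σ(broken) = 4798 kJ
Bonds formed (products):
  C-C: 3 × 343 = 1029
  C-Cl: 2 × 335 = 670
  C-H: 8 × 405 = 3240
  Σ(formed) = 4939 kJ
ΔH = Σ(broken) − Σ(formed) = 4798 − 4939 = −141 kJ

ΔH ≈ −141 kJ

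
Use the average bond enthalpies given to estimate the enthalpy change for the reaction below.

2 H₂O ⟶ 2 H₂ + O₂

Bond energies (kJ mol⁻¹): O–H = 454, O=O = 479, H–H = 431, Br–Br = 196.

ΔH ≈ +475 kJ

Bonds broken (reactants):
  O–H: 4 × 454 = 1816
  Σ(broken) = 1816 kJ
Bonds formed (products):
  H–H: 2 × 431 = 862
  O=O: 1 × 479 = 479
  Σ(formed) = 1341 kJ
ΔH = Σ(broken) − Σ(formed) = 1816 − 1341 = +475 kJ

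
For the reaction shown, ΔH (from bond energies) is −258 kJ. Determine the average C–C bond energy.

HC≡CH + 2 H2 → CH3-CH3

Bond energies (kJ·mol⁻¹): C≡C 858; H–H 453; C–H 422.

Let D be the C–C bond energy.
Σ(broken) = 1×858 + 2×422 + 2×453 = 2608
Σ(formed) = 1×D + 6×422 = 2532 + D
ΔH = Σ(broken) − Σ(formed) = (2608) − (2532 + D) = +76 − D
Setting this equal to −258 kJ gives D = 334 kJ/mol.

D(C–C) ≈ 334 kJ/mol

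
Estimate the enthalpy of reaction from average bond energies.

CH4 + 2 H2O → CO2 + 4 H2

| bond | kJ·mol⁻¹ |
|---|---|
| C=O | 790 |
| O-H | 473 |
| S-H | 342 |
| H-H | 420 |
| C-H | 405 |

Bonds broken (reactants):
  C-H: 4 × 405 = 1620
  O-H: 4 × 473 = 1892
  Σ(broken) = 3512 kJ
Bonds formed (products):
  C=O: 2 × 790 = 1580
  H-H: 4 × 420 = 1680
  Σ(formed) = 3260 kJ
ΔH = Σ(broken) − Σ(formed) = 3512 − 3260 = +252 kJ

ΔH ≈ +252 kJ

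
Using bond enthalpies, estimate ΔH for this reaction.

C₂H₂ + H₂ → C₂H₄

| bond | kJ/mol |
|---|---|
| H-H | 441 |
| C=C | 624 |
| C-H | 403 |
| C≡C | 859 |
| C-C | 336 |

ΔH ≈ −130 kJ

Bonds broken (reactants):
  C≡C: 1 × 859 = 859
  C-H: 2 × 403 = 806
  H-H: 1 × 441 = 441
  Σ(broken) = 2106 kJ
Bonds formed (products):
  C-H: 4 × 403 = 1612
  C=C: 1 × 624 = 624
  Σ(formed) = 2236 kJ
ΔH = Σ(broken) − Σ(formed) = 2106 − 2236 = −130 kJ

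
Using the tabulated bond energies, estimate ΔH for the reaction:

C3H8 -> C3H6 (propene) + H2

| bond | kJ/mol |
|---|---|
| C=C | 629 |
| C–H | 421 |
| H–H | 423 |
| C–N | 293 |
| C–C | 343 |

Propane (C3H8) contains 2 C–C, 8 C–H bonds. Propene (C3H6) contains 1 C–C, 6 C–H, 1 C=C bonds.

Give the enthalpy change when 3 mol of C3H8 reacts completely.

Bonds broken (reactants):
  C–C: 2 × 343 = 686
  C–H: 8 × 421 = 3368
  Σ(broken) = 4054 kJ
Bonds formed (products):
  C–C: 1 × 343 = 343
  C–H: 6 × 421 = 2526
  C=C: 1 × 629 = 629
  H–H: 1 × 423 = 423
  Σ(formed) = 3921 kJ
ΔH = Σ(broken) − Σ(formed) = 4054 − 3921 = +133 kJ
For 3× the reaction as written: 3 × (+133) = +399 kJ

ΔH = +399 kJ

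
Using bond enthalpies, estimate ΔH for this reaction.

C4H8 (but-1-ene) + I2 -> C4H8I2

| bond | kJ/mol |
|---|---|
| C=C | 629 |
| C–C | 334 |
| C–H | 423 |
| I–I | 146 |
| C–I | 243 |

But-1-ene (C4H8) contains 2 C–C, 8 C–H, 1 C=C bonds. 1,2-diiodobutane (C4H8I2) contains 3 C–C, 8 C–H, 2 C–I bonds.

Bonds broken (reactants):
  C–C: 2 × 334 = 668
  C–H: 8 × 423 = 3384
  C=C: 1 × 629 = 629
  I–I: 1 × 146 = 146
  Σ(broken) = 4827 kJ
Bonds formed (products):
  C–C: 3 × 334 = 1002
  C–H: 8 × 423 = 3384
  C–I: 2 × 243 = 486
  Σ(formed) = 4872 kJ
ΔH = Σ(broken) − Σ(formed) = 4827 − 4872 = −45 kJ

ΔH ≈ −45 kJ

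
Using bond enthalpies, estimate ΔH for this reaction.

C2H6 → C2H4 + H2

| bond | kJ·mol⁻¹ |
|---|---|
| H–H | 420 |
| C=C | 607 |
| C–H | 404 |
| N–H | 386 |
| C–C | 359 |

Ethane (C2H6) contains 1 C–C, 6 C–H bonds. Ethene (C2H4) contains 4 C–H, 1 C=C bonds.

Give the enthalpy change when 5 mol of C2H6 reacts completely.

Bonds broken (reactants):
  C–C: 1 × 359 = 359
  C–H: 6 × 404 = 2424
  Σ(broken) = 2783 kJ
Bonds formed (products):
  C–H: 4 × 404 = 1616
  C=C: 1 × 607 = 607
  H–H: 1 × 420 = 420
  Σ(formed) = 2643 kJ
ΔH = Σ(broken) − Σ(formed) = 2783 − 2643 = +140 kJ
For 5× the reaction as written: 5 × (+140) = +700 kJ

ΔH = +700 kJ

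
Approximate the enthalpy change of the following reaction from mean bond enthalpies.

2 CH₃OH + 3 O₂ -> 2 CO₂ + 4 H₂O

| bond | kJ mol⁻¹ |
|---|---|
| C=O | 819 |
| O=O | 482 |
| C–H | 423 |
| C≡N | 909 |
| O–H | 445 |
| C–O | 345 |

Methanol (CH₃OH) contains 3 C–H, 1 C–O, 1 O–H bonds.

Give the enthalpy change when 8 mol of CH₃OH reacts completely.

ΔH = −5088 kJ

Bonds broken (reactants):
  C–H: 6 × 423 = 2538
  C–O: 2 × 345 = 690
  O–H: 2 × 445 = 890
  O=O: 3 × 482 = 1446
  Σ(broken) = 5564 kJ
Bonds formed (products):
  C=O: 4 × 819 = 3276
  O–H: 8 × 445 = 3560
  Σ(formed) = 6836 kJ
ΔH = Σ(broken) − Σ(formed) = 5564 − 6836 = −1272 kJ
For 4× the reaction as written: 4 × (−1272) = −5088 kJ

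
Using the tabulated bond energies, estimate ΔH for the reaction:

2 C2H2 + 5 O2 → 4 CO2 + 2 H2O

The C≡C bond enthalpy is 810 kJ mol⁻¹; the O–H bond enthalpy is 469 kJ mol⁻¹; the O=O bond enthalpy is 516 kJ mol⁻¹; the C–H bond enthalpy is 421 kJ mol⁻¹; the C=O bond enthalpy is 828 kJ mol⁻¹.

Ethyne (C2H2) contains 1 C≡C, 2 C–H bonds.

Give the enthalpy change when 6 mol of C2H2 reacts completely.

ΔH = −7848 kJ

Bonds broken (reactants):
  C≡C: 2 × 810 = 1620
  C–H: 4 × 421 = 1684
  O=O: 5 × 516 = 2580
  Σ(broken) = 5884 kJ
Bonds formed (products):
  C=O: 8 × 828 = 6624
  O–H: 4 × 469 = 1876
  Σ(formed) = 8500 kJ
ΔH = Σ(broken) − Σ(formed) = 5884 − 8500 = −2616 kJ
For 3× the reaction as written: 3 × (−2616) = −7848 kJ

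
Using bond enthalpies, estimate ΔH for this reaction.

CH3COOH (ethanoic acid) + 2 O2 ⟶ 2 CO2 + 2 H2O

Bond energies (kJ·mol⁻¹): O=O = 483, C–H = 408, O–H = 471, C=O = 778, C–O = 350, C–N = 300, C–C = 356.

ΔH ≈ −851 kJ

Bonds broken (reactants):
  C–C: 1 × 356 = 356
  C–H: 3 × 408 = 1224
  C–O: 1 × 350 = 350
  C=O: 1 × 778 = 778
  O–H: 1 × 471 = 471
  O=O: 2 × 483 = 966
  Σ(broken) = 4145 kJ
Bonds formed (products):
  C=O: 4 × 778 = 3112
  O–H: 4 × 471 = 1884
  Σ(formed) = 4996 kJ
ΔH = Σ(broken) − Σ(formed) = 4145 − 4996 = −851 kJ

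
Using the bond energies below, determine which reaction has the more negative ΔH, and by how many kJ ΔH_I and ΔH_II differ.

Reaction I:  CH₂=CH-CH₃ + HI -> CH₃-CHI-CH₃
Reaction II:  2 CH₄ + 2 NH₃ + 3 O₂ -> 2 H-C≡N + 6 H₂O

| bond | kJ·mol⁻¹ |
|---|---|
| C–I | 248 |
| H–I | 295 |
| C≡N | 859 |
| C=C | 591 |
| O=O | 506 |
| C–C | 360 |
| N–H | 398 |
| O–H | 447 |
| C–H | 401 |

Reaction I:
  Bonds broken (reactants):
    C–C: 1 × 360 = 360
    C–H: 6 × 401 = 2406
    C=C: 1 × 591 = 591
    H–I: 1 × 295 = 295
    Σ(broken) = 3652 kJ
  Bonds formed (products):
    C–C: 2 × 360 = 720
    C–H: 7 × 401 = 2807
    C–I: 1 × 248 = 248
    Σ(formed) = 3775 kJ
  ΔH_I = 3652 − 3775 = −123 kJ
Reaction II:
  Bonds broken (reactants):
    C–H: 8 × 401 = 3208
    N–H: 6 × 398 = 2388
    O=O: 3 × 506 = 1518
    Σ(broken) = 7114 kJ
  Bonds formed (products):
    C≡N: 2 × 859 = 1718
    C–H: 2 × 401 = 802
    O–H: 12 × 447 = 5364
    Σ(formed) = 7884 kJ
  ΔH_II = 7114 − 7884 = −770 kJ
ΔH_I − ΔH_II = +647 kJ, so reaction II has the more negative ΔH; |ΔH_I − ΔH_II| = 647 kJ.

Reaction II, by 647 kJ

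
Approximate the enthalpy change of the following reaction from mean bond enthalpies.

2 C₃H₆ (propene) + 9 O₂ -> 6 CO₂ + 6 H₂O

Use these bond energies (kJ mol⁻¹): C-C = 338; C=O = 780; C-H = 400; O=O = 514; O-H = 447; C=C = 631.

ΔH ≈ −3360 kJ

Bonds broken (reactants):
  C-C: 2 × 338 = 676
  C-H: 12 × 400 = 4800
  C=C: 2 × 631 = 1262
  O=O: 9 × 514 = 4626
  Σ(broken) = 11364 kJ
Bonds formed (products):
  C=O: 12 × 780 = 9360
  O-H: 12 × 447 = 5364
  Σ(formed) = 14724 kJ
ΔH = Σ(broken) − Σ(formed) = 11364 − 14724 = −3360 kJ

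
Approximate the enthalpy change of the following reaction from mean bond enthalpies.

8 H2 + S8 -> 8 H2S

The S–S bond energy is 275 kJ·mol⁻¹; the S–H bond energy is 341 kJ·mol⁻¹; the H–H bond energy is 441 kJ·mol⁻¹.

Bonds broken (reactants):
  H–H: 8 × 441 = 3528
  S–S: 8 × 275 = 2200
  Σ(broken) = 5728 kJ
Bonds formed (products):
  S–H: 16 × 341 = 5456
  Σ(formed) = 5456 kJ
ΔH = Σ(broken) − Σ(formed) = 5728 − 5456 = +272 kJ

ΔH ≈ +272 kJ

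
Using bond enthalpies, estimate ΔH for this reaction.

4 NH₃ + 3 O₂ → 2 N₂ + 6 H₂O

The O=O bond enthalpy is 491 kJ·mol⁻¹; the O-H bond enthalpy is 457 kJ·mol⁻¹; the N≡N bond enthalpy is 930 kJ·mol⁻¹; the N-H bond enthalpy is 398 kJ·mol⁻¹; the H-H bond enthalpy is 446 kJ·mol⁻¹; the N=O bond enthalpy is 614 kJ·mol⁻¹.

Bonds broken (reactants):
  N-H: 12 × 398 = 4776
  O=O: 3 × 491 = 1473
  Σ(broken) = 6249 kJ
Bonds formed (products):
  N≡N: 2 × 930 = 1860
  O-H: 12 × 457 = 5484
  Σ(formed) = 7344 kJ
ΔH = Σ(broken) − Σ(formed) = 6249 − 7344 = −1095 kJ

ΔH ≈ −1095 kJ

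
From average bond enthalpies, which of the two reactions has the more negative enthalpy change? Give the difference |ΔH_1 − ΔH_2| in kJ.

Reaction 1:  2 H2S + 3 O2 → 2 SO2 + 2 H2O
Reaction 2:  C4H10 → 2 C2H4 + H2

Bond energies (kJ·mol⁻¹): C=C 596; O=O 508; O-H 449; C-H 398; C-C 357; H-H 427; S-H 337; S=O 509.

Reaction 1:
  Bonds broken (reactants):
    O=O: 3 × 508 = 1524
    S-H: 4 × 337 = 1348
    Σ(broken) = 2872 kJ
  Bonds formed (products):
    O-H: 4 × 449 = 1796
    S=O: 4 × 509 = 2036
    Σ(formed) = 3832 kJ
  ΔH_1 = 2872 − 3832 = −960 kJ
Reaction 2:
  Bonds broken (reactants):
    C-C: 3 × 357 = 1071
    C-H: 10 × 398 = 3980
    Σ(broken) = 5051 kJ
  Bonds formed (products):
    C-H: 8 × 398 = 3184
    C=C: 2 × 596 = 1192
    H-H: 1 × 427 = 427
    Σ(formed) = 4803 kJ
  ΔH_2 = 5051 − 4803 = +248 kJ
ΔH_1 − ΔH_2 = −1208 kJ, so reaction 1 has the more negative ΔH; |ΔH_1 − ΔH_2| = 1208 kJ.

Reaction 1, by 1208 kJ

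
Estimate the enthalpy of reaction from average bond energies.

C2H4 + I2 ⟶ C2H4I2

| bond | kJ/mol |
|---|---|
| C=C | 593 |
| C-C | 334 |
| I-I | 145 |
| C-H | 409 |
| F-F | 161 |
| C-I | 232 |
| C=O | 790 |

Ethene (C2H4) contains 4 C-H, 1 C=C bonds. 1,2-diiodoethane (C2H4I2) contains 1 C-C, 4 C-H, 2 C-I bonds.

Bonds broken (reactants):
  C-H: 4 × 409 = 1636
  C=C: 1 × 593 = 593
  I-I: 1 × 145 = 145
  Σ(broken) = 2374 kJ
Bonds formed (products):
  C-C: 1 × 334 = 334
  C-H: 4 × 409 = 1636
  C-I: 2 × 232 = 464
  Σ(formed) = 2434 kJ
ΔH = Σ(broken) − Σ(formed) = 2374 − 2434 = −60 kJ

ΔH ≈ −60 kJ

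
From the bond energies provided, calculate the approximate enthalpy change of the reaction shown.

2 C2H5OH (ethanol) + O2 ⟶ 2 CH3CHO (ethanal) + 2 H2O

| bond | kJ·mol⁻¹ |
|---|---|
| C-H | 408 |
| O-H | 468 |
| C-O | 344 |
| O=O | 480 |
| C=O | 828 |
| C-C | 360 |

Bonds broken (reactants):
  C-C: 2 × 360 = 720
  C-H: 10 × 408 = 4080
  C-O: 2 × 344 = 688
  O-H: 2 × 468 = 936
  O=O: 1 × 480 = 480
  Σ(broken) = 6904 kJ
Bonds formed (products):
  C-C: 2 × 360 = 720
  C-H: 8 × 408 = 3264
  C=O: 2 × 828 = 1656
  O-H: 4 × 468 = 1872
  Σ(formed) = 7512 kJ
ΔH = Σ(broken) − Σ(formed) = 6904 − 7512 = −608 kJ

ΔH ≈ −608 kJ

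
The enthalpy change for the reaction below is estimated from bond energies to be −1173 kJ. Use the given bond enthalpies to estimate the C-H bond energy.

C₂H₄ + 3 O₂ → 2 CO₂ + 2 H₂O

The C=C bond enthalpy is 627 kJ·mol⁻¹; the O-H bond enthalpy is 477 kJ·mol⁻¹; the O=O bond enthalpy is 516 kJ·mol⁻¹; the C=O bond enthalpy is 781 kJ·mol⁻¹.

Let D be the C-H bond energy.
Σ(broken) = 4×D + 1×627 + 3×516 = 2175 + 4D
Σ(formed) = 4×781 + 4×477 = 5032
ΔH = Σ(broken) − Σ(formed) = (2175 + 4D) − (5032) = −2857 + 4D
Setting this equal to −1173 kJ gives 4D = 1684, so D = 421 kJ/mol.

D(C-H) ≈ 421 kJ/mol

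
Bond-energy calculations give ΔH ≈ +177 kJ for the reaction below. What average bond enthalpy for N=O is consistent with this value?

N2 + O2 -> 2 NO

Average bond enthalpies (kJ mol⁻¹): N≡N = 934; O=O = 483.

D(N=O) ≈ 620 kJ/mol

Let D be the N=O bond energy.
Σ(broken) = 1×934 + 1×483 = 1417
Σ(formed) = 2×D = 2D
ΔH = Σ(broken) − Σ(formed) = (1417) − (2D) = +1417 − 2D
Setting this equal to +177 kJ gives 2D = 1240, so D = 620 kJ/mol.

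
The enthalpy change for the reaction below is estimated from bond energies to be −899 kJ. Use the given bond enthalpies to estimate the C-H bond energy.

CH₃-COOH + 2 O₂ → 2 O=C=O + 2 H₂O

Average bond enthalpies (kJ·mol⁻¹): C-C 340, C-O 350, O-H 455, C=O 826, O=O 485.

D(C-H) ≈ 428 kJ/mol

Let D be the C-H bond energy.
Σ(broken) = 1×340 + 3×D + 1×350 + 1×826 + 1×455 + 2×485 = 2941 + 3D
Σ(formed) = 4×826 + 4×455 = 5124
ΔH = Σ(broken) − Σ(formed) = (2941 + 3D) − (5124) = −2183 + 3D
Setting this equal to −899 kJ gives 3D = 1284, so D = 428 kJ/mol.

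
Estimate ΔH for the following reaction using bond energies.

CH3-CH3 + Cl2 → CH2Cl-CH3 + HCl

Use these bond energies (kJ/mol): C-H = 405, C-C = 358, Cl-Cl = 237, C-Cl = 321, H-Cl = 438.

ΔH ≈ −117 kJ

Bonds broken (reactants):
  C-C: 1 × 358 = 358
  C-H: 6 × 405 = 2430
  Cl-Cl: 1 × 237 = 237
  Σ(broken) = 3025 kJ
Bonds formed (products):
  C-C: 1 × 358 = 358
  C-Cl: 1 × 321 = 321
  C-H: 5 × 405 = 2025
  H-Cl: 1 × 438 = 438
  Σ(formed) = 3142 kJ
ΔH = Σ(broken) − Σ(formed) = 3025 − 3142 = −117 kJ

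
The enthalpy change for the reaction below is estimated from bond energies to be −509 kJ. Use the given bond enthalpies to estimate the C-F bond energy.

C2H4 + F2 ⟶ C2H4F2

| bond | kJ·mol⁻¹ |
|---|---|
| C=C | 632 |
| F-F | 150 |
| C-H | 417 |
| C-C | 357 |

Let D be the C-F bond energy.
Σ(broken) = 4×417 + 1×632 + 1×150 = 2450
Σ(formed) = 1×357 + 2×D + 4×417 = 2025 + 2D
ΔH = Σ(broken) − Σ(formed) = (2450) − (2025 + 2D) = +425 − 2D
Setting this equal to −509 kJ gives 2D = 934, so D = 467 kJ/mol.

D(C-F) ≈ 467 kJ/mol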